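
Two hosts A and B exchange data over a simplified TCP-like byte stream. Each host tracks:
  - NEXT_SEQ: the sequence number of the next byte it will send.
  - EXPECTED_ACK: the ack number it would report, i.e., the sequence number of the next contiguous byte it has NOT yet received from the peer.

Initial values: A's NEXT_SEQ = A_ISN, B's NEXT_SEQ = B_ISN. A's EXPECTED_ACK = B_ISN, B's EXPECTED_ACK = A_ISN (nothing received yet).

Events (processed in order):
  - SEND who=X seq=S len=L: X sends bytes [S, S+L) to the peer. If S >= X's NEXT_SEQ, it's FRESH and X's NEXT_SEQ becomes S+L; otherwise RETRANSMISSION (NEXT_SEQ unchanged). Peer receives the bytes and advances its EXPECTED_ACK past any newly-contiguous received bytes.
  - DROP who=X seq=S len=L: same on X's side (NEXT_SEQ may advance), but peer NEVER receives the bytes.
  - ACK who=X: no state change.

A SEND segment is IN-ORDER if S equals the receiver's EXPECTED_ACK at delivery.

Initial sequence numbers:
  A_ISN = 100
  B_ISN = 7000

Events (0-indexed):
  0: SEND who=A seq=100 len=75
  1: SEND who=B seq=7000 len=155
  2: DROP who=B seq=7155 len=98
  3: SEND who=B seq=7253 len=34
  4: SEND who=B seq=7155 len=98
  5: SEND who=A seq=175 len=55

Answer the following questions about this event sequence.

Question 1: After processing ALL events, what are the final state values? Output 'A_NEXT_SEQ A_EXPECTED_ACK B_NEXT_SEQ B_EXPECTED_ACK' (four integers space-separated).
Answer: 230 7287 7287 230

Derivation:
After event 0: A_seq=175 A_ack=7000 B_seq=7000 B_ack=175
After event 1: A_seq=175 A_ack=7155 B_seq=7155 B_ack=175
After event 2: A_seq=175 A_ack=7155 B_seq=7253 B_ack=175
After event 3: A_seq=175 A_ack=7155 B_seq=7287 B_ack=175
After event 4: A_seq=175 A_ack=7287 B_seq=7287 B_ack=175
After event 5: A_seq=230 A_ack=7287 B_seq=7287 B_ack=230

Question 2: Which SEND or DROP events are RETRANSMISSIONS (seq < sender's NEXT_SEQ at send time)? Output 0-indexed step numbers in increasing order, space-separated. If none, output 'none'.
Answer: 4

Derivation:
Step 0: SEND seq=100 -> fresh
Step 1: SEND seq=7000 -> fresh
Step 2: DROP seq=7155 -> fresh
Step 3: SEND seq=7253 -> fresh
Step 4: SEND seq=7155 -> retransmit
Step 5: SEND seq=175 -> fresh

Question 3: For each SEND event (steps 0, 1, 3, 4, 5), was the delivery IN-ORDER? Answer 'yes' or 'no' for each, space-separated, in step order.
Step 0: SEND seq=100 -> in-order
Step 1: SEND seq=7000 -> in-order
Step 3: SEND seq=7253 -> out-of-order
Step 4: SEND seq=7155 -> in-order
Step 5: SEND seq=175 -> in-order

Answer: yes yes no yes yes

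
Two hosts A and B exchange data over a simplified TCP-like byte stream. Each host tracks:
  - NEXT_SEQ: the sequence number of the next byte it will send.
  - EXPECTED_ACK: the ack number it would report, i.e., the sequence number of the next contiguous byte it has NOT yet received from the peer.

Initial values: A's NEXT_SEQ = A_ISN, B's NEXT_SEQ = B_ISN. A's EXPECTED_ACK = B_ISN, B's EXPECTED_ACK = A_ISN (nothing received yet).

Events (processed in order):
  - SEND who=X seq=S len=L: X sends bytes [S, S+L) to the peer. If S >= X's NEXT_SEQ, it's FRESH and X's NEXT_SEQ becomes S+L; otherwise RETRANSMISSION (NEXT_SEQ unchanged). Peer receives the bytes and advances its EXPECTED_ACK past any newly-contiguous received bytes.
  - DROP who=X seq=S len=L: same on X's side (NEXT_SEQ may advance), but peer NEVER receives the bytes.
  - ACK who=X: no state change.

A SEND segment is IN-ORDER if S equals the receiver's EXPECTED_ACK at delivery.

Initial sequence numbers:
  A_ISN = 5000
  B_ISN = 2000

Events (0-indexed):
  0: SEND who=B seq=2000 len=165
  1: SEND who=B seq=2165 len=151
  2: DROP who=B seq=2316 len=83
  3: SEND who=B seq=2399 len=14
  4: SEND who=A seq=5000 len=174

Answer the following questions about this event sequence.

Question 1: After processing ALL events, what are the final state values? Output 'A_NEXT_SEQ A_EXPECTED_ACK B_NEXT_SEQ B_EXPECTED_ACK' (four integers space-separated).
After event 0: A_seq=5000 A_ack=2165 B_seq=2165 B_ack=5000
After event 1: A_seq=5000 A_ack=2316 B_seq=2316 B_ack=5000
After event 2: A_seq=5000 A_ack=2316 B_seq=2399 B_ack=5000
After event 3: A_seq=5000 A_ack=2316 B_seq=2413 B_ack=5000
After event 4: A_seq=5174 A_ack=2316 B_seq=2413 B_ack=5174

Answer: 5174 2316 2413 5174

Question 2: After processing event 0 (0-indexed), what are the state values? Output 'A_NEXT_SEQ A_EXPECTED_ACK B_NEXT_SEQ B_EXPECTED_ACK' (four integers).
After event 0: A_seq=5000 A_ack=2165 B_seq=2165 B_ack=5000

5000 2165 2165 5000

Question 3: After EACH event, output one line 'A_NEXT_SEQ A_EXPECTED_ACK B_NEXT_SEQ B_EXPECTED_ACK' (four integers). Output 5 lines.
5000 2165 2165 5000
5000 2316 2316 5000
5000 2316 2399 5000
5000 2316 2413 5000
5174 2316 2413 5174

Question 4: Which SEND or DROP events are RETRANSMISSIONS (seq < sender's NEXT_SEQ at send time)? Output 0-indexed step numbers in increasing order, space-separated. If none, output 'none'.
Step 0: SEND seq=2000 -> fresh
Step 1: SEND seq=2165 -> fresh
Step 2: DROP seq=2316 -> fresh
Step 3: SEND seq=2399 -> fresh
Step 4: SEND seq=5000 -> fresh

Answer: none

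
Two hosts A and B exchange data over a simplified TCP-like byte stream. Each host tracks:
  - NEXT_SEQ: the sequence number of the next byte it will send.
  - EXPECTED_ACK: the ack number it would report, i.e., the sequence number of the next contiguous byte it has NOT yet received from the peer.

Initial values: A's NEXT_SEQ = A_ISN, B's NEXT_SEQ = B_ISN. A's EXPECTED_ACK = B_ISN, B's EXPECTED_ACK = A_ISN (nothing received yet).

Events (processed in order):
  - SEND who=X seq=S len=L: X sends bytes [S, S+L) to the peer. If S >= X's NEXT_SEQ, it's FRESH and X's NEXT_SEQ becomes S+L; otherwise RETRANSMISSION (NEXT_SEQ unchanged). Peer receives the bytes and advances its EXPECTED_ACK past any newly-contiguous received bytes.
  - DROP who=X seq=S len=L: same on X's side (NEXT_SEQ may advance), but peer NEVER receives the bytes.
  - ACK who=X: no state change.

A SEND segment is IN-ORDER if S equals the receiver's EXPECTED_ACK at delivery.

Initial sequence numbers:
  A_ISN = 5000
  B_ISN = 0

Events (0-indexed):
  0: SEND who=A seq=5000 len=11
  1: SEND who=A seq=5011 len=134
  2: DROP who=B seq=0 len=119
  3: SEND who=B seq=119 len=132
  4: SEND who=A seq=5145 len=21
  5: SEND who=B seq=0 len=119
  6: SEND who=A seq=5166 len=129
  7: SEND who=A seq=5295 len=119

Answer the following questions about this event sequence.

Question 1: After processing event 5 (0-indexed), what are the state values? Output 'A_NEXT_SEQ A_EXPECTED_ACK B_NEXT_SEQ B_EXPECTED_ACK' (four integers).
After event 0: A_seq=5011 A_ack=0 B_seq=0 B_ack=5011
After event 1: A_seq=5145 A_ack=0 B_seq=0 B_ack=5145
After event 2: A_seq=5145 A_ack=0 B_seq=119 B_ack=5145
After event 3: A_seq=5145 A_ack=0 B_seq=251 B_ack=5145
After event 4: A_seq=5166 A_ack=0 B_seq=251 B_ack=5166
After event 5: A_seq=5166 A_ack=251 B_seq=251 B_ack=5166

5166 251 251 5166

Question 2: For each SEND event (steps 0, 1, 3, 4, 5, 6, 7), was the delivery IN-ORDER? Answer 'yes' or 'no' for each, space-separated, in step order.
Answer: yes yes no yes yes yes yes

Derivation:
Step 0: SEND seq=5000 -> in-order
Step 1: SEND seq=5011 -> in-order
Step 3: SEND seq=119 -> out-of-order
Step 4: SEND seq=5145 -> in-order
Step 5: SEND seq=0 -> in-order
Step 6: SEND seq=5166 -> in-order
Step 7: SEND seq=5295 -> in-order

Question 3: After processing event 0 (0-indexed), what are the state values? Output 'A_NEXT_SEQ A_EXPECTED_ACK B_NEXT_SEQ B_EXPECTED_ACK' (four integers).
After event 0: A_seq=5011 A_ack=0 B_seq=0 B_ack=5011

5011 0 0 5011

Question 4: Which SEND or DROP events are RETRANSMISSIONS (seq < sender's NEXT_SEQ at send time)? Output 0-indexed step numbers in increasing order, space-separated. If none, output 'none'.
Answer: 5

Derivation:
Step 0: SEND seq=5000 -> fresh
Step 1: SEND seq=5011 -> fresh
Step 2: DROP seq=0 -> fresh
Step 3: SEND seq=119 -> fresh
Step 4: SEND seq=5145 -> fresh
Step 5: SEND seq=0 -> retransmit
Step 6: SEND seq=5166 -> fresh
Step 7: SEND seq=5295 -> fresh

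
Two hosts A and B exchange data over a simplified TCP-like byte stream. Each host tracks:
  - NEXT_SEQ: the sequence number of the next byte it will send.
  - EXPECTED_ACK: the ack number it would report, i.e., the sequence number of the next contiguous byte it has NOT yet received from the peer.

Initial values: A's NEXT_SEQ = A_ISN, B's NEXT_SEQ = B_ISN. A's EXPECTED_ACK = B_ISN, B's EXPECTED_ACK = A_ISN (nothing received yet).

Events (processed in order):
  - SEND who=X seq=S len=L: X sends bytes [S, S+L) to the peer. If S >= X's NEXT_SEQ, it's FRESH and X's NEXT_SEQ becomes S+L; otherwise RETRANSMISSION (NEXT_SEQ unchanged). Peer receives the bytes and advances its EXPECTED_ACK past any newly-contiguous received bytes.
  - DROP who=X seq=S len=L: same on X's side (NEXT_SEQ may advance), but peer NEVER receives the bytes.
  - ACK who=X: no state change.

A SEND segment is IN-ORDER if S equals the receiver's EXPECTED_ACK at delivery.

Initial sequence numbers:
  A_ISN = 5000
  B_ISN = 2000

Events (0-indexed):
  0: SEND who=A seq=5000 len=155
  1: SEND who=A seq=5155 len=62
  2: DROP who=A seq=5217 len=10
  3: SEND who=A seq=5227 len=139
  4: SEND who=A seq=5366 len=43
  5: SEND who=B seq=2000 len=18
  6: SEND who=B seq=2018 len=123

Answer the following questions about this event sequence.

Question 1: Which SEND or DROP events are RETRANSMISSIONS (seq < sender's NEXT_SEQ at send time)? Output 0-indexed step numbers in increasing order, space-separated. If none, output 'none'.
Answer: none

Derivation:
Step 0: SEND seq=5000 -> fresh
Step 1: SEND seq=5155 -> fresh
Step 2: DROP seq=5217 -> fresh
Step 3: SEND seq=5227 -> fresh
Step 4: SEND seq=5366 -> fresh
Step 5: SEND seq=2000 -> fresh
Step 6: SEND seq=2018 -> fresh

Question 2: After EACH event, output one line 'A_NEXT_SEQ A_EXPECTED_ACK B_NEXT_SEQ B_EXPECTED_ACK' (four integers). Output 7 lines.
5155 2000 2000 5155
5217 2000 2000 5217
5227 2000 2000 5217
5366 2000 2000 5217
5409 2000 2000 5217
5409 2018 2018 5217
5409 2141 2141 5217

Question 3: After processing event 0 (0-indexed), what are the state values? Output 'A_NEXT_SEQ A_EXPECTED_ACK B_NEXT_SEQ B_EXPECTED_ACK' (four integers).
After event 0: A_seq=5155 A_ack=2000 B_seq=2000 B_ack=5155

5155 2000 2000 5155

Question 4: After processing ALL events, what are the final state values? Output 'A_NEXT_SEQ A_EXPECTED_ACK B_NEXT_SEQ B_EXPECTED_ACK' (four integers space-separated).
Answer: 5409 2141 2141 5217

Derivation:
After event 0: A_seq=5155 A_ack=2000 B_seq=2000 B_ack=5155
After event 1: A_seq=5217 A_ack=2000 B_seq=2000 B_ack=5217
After event 2: A_seq=5227 A_ack=2000 B_seq=2000 B_ack=5217
After event 3: A_seq=5366 A_ack=2000 B_seq=2000 B_ack=5217
After event 4: A_seq=5409 A_ack=2000 B_seq=2000 B_ack=5217
After event 5: A_seq=5409 A_ack=2018 B_seq=2018 B_ack=5217
After event 6: A_seq=5409 A_ack=2141 B_seq=2141 B_ack=5217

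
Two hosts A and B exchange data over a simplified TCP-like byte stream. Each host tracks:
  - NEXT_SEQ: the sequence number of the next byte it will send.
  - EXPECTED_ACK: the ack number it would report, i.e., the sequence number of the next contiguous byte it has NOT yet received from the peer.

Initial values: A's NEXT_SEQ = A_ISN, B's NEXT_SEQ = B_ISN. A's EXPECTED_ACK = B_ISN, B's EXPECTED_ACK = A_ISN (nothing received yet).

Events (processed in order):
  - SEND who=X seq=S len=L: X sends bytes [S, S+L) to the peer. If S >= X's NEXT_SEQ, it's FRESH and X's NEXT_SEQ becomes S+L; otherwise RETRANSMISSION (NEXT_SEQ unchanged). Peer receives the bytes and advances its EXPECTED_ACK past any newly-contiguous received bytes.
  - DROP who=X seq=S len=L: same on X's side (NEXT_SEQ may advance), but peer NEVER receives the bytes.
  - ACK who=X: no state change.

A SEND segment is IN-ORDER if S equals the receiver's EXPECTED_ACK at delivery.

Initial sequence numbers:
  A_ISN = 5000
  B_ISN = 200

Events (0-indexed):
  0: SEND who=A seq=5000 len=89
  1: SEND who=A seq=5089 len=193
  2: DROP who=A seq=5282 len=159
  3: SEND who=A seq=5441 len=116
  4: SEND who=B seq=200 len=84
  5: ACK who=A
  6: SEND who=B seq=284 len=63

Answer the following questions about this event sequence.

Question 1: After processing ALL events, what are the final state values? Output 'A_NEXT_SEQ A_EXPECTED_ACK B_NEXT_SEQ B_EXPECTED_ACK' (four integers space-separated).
Answer: 5557 347 347 5282

Derivation:
After event 0: A_seq=5089 A_ack=200 B_seq=200 B_ack=5089
After event 1: A_seq=5282 A_ack=200 B_seq=200 B_ack=5282
After event 2: A_seq=5441 A_ack=200 B_seq=200 B_ack=5282
After event 3: A_seq=5557 A_ack=200 B_seq=200 B_ack=5282
After event 4: A_seq=5557 A_ack=284 B_seq=284 B_ack=5282
After event 5: A_seq=5557 A_ack=284 B_seq=284 B_ack=5282
After event 6: A_seq=5557 A_ack=347 B_seq=347 B_ack=5282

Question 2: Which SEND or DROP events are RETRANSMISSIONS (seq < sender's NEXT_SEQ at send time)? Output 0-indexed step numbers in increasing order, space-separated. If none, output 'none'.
Answer: none

Derivation:
Step 0: SEND seq=5000 -> fresh
Step 1: SEND seq=5089 -> fresh
Step 2: DROP seq=5282 -> fresh
Step 3: SEND seq=5441 -> fresh
Step 4: SEND seq=200 -> fresh
Step 6: SEND seq=284 -> fresh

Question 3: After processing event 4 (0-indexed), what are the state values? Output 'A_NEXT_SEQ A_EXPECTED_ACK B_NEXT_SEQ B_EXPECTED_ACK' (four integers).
After event 0: A_seq=5089 A_ack=200 B_seq=200 B_ack=5089
After event 1: A_seq=5282 A_ack=200 B_seq=200 B_ack=5282
After event 2: A_seq=5441 A_ack=200 B_seq=200 B_ack=5282
After event 3: A_seq=5557 A_ack=200 B_seq=200 B_ack=5282
After event 4: A_seq=5557 A_ack=284 B_seq=284 B_ack=5282

5557 284 284 5282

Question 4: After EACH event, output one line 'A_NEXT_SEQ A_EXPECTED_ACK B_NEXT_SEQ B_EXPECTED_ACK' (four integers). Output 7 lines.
5089 200 200 5089
5282 200 200 5282
5441 200 200 5282
5557 200 200 5282
5557 284 284 5282
5557 284 284 5282
5557 347 347 5282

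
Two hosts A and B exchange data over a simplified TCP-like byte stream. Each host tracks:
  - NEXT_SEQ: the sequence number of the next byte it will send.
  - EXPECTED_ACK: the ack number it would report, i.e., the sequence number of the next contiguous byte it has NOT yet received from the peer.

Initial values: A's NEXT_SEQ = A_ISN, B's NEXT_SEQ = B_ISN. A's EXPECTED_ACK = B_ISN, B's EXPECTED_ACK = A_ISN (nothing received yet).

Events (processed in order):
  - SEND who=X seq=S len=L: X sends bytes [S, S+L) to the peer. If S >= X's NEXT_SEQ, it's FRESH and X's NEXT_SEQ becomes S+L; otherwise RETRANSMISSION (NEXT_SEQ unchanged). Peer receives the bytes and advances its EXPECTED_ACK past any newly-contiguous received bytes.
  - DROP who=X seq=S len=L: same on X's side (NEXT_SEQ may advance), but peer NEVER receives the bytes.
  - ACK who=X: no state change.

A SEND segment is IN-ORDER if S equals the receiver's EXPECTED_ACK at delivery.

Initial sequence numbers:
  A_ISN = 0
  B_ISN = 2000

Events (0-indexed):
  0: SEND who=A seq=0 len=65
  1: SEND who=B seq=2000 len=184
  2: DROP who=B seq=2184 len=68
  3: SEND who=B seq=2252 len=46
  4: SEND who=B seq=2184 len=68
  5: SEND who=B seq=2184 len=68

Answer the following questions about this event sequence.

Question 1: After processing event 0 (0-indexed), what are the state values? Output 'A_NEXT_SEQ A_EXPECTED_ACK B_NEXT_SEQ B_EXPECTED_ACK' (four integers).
After event 0: A_seq=65 A_ack=2000 B_seq=2000 B_ack=65

65 2000 2000 65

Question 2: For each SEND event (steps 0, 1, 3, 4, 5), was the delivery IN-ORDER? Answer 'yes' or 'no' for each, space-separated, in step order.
Step 0: SEND seq=0 -> in-order
Step 1: SEND seq=2000 -> in-order
Step 3: SEND seq=2252 -> out-of-order
Step 4: SEND seq=2184 -> in-order
Step 5: SEND seq=2184 -> out-of-order

Answer: yes yes no yes no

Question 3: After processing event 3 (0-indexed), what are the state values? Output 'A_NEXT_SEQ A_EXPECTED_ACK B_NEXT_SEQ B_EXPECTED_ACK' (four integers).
After event 0: A_seq=65 A_ack=2000 B_seq=2000 B_ack=65
After event 1: A_seq=65 A_ack=2184 B_seq=2184 B_ack=65
After event 2: A_seq=65 A_ack=2184 B_seq=2252 B_ack=65
After event 3: A_seq=65 A_ack=2184 B_seq=2298 B_ack=65

65 2184 2298 65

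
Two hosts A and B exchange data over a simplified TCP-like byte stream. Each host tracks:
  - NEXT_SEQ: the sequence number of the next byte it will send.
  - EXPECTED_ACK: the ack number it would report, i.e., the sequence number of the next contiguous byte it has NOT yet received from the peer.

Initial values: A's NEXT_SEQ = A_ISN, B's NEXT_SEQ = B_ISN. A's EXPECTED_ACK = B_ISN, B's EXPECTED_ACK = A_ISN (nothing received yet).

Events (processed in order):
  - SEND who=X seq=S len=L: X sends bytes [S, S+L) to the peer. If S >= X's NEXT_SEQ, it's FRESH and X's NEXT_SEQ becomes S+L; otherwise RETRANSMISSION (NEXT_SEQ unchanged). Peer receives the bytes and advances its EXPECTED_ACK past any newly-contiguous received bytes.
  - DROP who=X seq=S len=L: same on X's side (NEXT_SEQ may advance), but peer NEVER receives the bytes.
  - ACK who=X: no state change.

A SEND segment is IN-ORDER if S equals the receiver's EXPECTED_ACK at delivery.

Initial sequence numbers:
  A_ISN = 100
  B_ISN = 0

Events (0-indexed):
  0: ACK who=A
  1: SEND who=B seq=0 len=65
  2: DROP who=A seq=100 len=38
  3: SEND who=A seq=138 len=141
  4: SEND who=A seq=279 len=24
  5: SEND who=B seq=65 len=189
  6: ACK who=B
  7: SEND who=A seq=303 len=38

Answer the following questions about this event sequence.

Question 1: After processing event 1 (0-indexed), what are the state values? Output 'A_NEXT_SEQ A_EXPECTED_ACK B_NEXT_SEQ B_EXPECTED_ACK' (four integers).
After event 0: A_seq=100 A_ack=0 B_seq=0 B_ack=100
After event 1: A_seq=100 A_ack=65 B_seq=65 B_ack=100

100 65 65 100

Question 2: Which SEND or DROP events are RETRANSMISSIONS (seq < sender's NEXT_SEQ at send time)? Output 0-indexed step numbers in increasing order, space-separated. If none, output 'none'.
Answer: none

Derivation:
Step 1: SEND seq=0 -> fresh
Step 2: DROP seq=100 -> fresh
Step 3: SEND seq=138 -> fresh
Step 4: SEND seq=279 -> fresh
Step 5: SEND seq=65 -> fresh
Step 7: SEND seq=303 -> fresh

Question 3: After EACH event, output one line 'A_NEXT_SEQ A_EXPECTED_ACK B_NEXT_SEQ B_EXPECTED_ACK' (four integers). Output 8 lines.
100 0 0 100
100 65 65 100
138 65 65 100
279 65 65 100
303 65 65 100
303 254 254 100
303 254 254 100
341 254 254 100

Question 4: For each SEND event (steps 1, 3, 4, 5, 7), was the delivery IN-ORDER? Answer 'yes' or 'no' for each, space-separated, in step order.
Step 1: SEND seq=0 -> in-order
Step 3: SEND seq=138 -> out-of-order
Step 4: SEND seq=279 -> out-of-order
Step 5: SEND seq=65 -> in-order
Step 7: SEND seq=303 -> out-of-order

Answer: yes no no yes no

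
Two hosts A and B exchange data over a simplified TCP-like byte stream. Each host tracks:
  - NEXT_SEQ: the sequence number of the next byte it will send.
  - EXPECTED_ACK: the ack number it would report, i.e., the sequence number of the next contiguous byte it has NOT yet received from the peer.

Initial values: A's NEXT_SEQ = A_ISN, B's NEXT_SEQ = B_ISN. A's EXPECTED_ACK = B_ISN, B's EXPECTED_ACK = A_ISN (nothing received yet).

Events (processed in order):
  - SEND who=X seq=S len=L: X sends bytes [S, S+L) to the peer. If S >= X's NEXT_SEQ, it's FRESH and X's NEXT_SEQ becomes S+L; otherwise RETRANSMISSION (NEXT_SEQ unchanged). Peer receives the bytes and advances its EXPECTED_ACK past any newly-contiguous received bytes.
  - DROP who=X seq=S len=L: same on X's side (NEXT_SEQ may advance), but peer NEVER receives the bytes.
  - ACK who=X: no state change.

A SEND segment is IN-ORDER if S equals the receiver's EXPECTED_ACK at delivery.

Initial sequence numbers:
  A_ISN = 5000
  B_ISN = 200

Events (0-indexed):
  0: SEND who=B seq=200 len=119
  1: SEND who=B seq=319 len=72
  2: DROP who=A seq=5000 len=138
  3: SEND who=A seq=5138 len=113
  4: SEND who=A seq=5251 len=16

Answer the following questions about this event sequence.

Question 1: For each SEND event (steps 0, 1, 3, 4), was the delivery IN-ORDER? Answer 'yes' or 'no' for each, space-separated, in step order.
Answer: yes yes no no

Derivation:
Step 0: SEND seq=200 -> in-order
Step 1: SEND seq=319 -> in-order
Step 3: SEND seq=5138 -> out-of-order
Step 4: SEND seq=5251 -> out-of-order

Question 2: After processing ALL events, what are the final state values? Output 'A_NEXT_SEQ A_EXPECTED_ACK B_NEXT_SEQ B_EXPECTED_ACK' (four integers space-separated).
Answer: 5267 391 391 5000

Derivation:
After event 0: A_seq=5000 A_ack=319 B_seq=319 B_ack=5000
After event 1: A_seq=5000 A_ack=391 B_seq=391 B_ack=5000
After event 2: A_seq=5138 A_ack=391 B_seq=391 B_ack=5000
After event 3: A_seq=5251 A_ack=391 B_seq=391 B_ack=5000
After event 4: A_seq=5267 A_ack=391 B_seq=391 B_ack=5000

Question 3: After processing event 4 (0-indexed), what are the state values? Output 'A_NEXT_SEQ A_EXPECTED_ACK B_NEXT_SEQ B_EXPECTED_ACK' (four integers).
After event 0: A_seq=5000 A_ack=319 B_seq=319 B_ack=5000
After event 1: A_seq=5000 A_ack=391 B_seq=391 B_ack=5000
After event 2: A_seq=5138 A_ack=391 B_seq=391 B_ack=5000
After event 3: A_seq=5251 A_ack=391 B_seq=391 B_ack=5000
After event 4: A_seq=5267 A_ack=391 B_seq=391 B_ack=5000

5267 391 391 5000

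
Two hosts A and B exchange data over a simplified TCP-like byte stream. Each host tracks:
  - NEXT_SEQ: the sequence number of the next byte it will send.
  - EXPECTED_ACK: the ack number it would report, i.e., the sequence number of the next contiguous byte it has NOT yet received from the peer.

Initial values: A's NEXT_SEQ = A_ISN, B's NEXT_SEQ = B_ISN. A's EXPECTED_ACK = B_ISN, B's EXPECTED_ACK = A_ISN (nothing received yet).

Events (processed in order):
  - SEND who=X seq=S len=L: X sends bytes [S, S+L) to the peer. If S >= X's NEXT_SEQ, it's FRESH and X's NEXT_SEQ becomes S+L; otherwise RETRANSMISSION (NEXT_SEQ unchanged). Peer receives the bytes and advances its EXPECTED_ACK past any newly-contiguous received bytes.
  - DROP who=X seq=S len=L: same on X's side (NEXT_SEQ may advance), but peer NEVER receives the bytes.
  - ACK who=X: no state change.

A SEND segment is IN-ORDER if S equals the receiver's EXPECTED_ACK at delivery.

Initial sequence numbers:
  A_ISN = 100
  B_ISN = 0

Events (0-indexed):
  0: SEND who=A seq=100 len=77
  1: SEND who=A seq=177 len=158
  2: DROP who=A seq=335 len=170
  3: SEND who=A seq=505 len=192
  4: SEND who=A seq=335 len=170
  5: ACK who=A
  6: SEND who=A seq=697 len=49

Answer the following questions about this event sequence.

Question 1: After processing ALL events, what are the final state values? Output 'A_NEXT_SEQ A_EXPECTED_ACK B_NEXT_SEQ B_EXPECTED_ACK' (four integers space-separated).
Answer: 746 0 0 746

Derivation:
After event 0: A_seq=177 A_ack=0 B_seq=0 B_ack=177
After event 1: A_seq=335 A_ack=0 B_seq=0 B_ack=335
After event 2: A_seq=505 A_ack=0 B_seq=0 B_ack=335
After event 3: A_seq=697 A_ack=0 B_seq=0 B_ack=335
After event 4: A_seq=697 A_ack=0 B_seq=0 B_ack=697
After event 5: A_seq=697 A_ack=0 B_seq=0 B_ack=697
After event 6: A_seq=746 A_ack=0 B_seq=0 B_ack=746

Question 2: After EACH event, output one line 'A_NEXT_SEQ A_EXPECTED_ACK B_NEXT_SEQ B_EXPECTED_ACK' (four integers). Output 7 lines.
177 0 0 177
335 0 0 335
505 0 0 335
697 0 0 335
697 0 0 697
697 0 0 697
746 0 0 746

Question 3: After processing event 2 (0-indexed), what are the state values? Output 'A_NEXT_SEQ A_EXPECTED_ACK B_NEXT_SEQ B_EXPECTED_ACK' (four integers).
After event 0: A_seq=177 A_ack=0 B_seq=0 B_ack=177
After event 1: A_seq=335 A_ack=0 B_seq=0 B_ack=335
After event 2: A_seq=505 A_ack=0 B_seq=0 B_ack=335

505 0 0 335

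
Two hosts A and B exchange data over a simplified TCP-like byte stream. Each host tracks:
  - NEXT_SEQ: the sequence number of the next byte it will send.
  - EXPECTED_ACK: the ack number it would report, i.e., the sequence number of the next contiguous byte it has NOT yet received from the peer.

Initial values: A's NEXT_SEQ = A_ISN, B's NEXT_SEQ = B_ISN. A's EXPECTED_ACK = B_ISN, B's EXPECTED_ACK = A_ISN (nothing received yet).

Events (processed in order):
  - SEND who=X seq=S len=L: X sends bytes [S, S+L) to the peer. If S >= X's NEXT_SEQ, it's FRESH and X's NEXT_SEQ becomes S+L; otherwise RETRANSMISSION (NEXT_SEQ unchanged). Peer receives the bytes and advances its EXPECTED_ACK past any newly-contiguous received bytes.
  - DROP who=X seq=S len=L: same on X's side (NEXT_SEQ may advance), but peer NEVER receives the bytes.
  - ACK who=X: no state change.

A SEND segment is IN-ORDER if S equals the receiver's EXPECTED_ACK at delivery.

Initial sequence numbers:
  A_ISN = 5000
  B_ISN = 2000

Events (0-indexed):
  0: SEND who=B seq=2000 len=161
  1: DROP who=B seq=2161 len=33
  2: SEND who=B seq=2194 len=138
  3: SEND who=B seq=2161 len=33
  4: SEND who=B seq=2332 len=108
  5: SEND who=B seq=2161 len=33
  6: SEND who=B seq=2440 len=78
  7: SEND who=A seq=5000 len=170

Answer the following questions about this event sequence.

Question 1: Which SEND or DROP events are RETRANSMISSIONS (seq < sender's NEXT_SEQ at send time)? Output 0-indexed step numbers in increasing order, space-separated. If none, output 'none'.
Step 0: SEND seq=2000 -> fresh
Step 1: DROP seq=2161 -> fresh
Step 2: SEND seq=2194 -> fresh
Step 3: SEND seq=2161 -> retransmit
Step 4: SEND seq=2332 -> fresh
Step 5: SEND seq=2161 -> retransmit
Step 6: SEND seq=2440 -> fresh
Step 7: SEND seq=5000 -> fresh

Answer: 3 5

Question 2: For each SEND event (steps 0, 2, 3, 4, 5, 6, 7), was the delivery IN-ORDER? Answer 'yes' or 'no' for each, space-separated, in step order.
Step 0: SEND seq=2000 -> in-order
Step 2: SEND seq=2194 -> out-of-order
Step 3: SEND seq=2161 -> in-order
Step 4: SEND seq=2332 -> in-order
Step 5: SEND seq=2161 -> out-of-order
Step 6: SEND seq=2440 -> in-order
Step 7: SEND seq=5000 -> in-order

Answer: yes no yes yes no yes yes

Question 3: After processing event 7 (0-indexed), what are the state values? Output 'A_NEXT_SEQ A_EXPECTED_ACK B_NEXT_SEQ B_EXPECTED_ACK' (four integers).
After event 0: A_seq=5000 A_ack=2161 B_seq=2161 B_ack=5000
After event 1: A_seq=5000 A_ack=2161 B_seq=2194 B_ack=5000
After event 2: A_seq=5000 A_ack=2161 B_seq=2332 B_ack=5000
After event 3: A_seq=5000 A_ack=2332 B_seq=2332 B_ack=5000
After event 4: A_seq=5000 A_ack=2440 B_seq=2440 B_ack=5000
After event 5: A_seq=5000 A_ack=2440 B_seq=2440 B_ack=5000
After event 6: A_seq=5000 A_ack=2518 B_seq=2518 B_ack=5000
After event 7: A_seq=5170 A_ack=2518 B_seq=2518 B_ack=5170

5170 2518 2518 5170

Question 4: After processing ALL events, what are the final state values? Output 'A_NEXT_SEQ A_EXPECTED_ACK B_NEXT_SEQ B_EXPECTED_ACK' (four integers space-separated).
Answer: 5170 2518 2518 5170

Derivation:
After event 0: A_seq=5000 A_ack=2161 B_seq=2161 B_ack=5000
After event 1: A_seq=5000 A_ack=2161 B_seq=2194 B_ack=5000
After event 2: A_seq=5000 A_ack=2161 B_seq=2332 B_ack=5000
After event 3: A_seq=5000 A_ack=2332 B_seq=2332 B_ack=5000
After event 4: A_seq=5000 A_ack=2440 B_seq=2440 B_ack=5000
After event 5: A_seq=5000 A_ack=2440 B_seq=2440 B_ack=5000
After event 6: A_seq=5000 A_ack=2518 B_seq=2518 B_ack=5000
After event 7: A_seq=5170 A_ack=2518 B_seq=2518 B_ack=5170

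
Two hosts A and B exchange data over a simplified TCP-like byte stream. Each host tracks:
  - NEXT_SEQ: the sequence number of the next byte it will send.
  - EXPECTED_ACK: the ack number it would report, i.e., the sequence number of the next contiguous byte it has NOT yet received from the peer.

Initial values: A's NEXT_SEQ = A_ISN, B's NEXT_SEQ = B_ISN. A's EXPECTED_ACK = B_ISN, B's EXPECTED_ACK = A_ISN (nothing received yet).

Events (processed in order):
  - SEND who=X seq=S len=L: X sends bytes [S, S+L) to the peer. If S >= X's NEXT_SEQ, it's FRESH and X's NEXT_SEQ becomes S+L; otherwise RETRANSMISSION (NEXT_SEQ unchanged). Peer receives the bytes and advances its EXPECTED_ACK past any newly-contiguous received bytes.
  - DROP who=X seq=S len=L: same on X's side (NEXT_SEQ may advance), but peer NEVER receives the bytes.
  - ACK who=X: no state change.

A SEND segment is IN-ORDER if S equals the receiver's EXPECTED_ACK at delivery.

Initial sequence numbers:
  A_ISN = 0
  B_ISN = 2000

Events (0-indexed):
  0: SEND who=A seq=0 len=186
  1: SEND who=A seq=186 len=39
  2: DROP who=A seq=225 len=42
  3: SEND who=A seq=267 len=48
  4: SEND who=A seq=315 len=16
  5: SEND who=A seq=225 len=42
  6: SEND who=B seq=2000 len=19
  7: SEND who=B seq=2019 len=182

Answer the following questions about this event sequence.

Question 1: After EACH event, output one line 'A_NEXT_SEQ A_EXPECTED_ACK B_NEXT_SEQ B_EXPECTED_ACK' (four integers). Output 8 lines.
186 2000 2000 186
225 2000 2000 225
267 2000 2000 225
315 2000 2000 225
331 2000 2000 225
331 2000 2000 331
331 2019 2019 331
331 2201 2201 331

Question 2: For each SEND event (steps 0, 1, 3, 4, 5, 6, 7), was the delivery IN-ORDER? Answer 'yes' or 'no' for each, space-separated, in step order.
Step 0: SEND seq=0 -> in-order
Step 1: SEND seq=186 -> in-order
Step 3: SEND seq=267 -> out-of-order
Step 4: SEND seq=315 -> out-of-order
Step 5: SEND seq=225 -> in-order
Step 6: SEND seq=2000 -> in-order
Step 7: SEND seq=2019 -> in-order

Answer: yes yes no no yes yes yes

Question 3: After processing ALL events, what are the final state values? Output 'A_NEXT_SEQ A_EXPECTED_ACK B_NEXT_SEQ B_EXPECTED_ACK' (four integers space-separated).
After event 0: A_seq=186 A_ack=2000 B_seq=2000 B_ack=186
After event 1: A_seq=225 A_ack=2000 B_seq=2000 B_ack=225
After event 2: A_seq=267 A_ack=2000 B_seq=2000 B_ack=225
After event 3: A_seq=315 A_ack=2000 B_seq=2000 B_ack=225
After event 4: A_seq=331 A_ack=2000 B_seq=2000 B_ack=225
After event 5: A_seq=331 A_ack=2000 B_seq=2000 B_ack=331
After event 6: A_seq=331 A_ack=2019 B_seq=2019 B_ack=331
After event 7: A_seq=331 A_ack=2201 B_seq=2201 B_ack=331

Answer: 331 2201 2201 331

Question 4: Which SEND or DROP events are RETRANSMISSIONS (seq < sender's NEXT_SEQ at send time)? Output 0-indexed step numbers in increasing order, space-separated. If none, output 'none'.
Answer: 5

Derivation:
Step 0: SEND seq=0 -> fresh
Step 1: SEND seq=186 -> fresh
Step 2: DROP seq=225 -> fresh
Step 3: SEND seq=267 -> fresh
Step 4: SEND seq=315 -> fresh
Step 5: SEND seq=225 -> retransmit
Step 6: SEND seq=2000 -> fresh
Step 7: SEND seq=2019 -> fresh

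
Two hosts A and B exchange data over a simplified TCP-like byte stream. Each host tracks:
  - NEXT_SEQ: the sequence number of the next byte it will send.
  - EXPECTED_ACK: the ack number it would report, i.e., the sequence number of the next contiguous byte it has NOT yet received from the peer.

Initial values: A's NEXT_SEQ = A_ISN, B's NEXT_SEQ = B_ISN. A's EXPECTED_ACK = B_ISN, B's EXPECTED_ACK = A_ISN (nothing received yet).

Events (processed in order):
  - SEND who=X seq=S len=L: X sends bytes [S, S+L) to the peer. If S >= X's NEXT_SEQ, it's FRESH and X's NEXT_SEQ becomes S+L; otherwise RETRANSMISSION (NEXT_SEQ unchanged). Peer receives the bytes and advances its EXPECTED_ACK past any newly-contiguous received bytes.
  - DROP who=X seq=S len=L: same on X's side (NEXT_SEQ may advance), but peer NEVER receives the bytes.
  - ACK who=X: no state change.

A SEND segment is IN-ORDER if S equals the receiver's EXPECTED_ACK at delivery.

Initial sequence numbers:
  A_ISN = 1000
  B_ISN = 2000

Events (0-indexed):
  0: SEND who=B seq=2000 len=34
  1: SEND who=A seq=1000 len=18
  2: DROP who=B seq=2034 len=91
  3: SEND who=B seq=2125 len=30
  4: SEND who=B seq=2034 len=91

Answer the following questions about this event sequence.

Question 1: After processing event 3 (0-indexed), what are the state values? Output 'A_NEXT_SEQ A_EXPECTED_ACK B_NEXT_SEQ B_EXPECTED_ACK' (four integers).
After event 0: A_seq=1000 A_ack=2034 B_seq=2034 B_ack=1000
After event 1: A_seq=1018 A_ack=2034 B_seq=2034 B_ack=1018
After event 2: A_seq=1018 A_ack=2034 B_seq=2125 B_ack=1018
After event 3: A_seq=1018 A_ack=2034 B_seq=2155 B_ack=1018

1018 2034 2155 1018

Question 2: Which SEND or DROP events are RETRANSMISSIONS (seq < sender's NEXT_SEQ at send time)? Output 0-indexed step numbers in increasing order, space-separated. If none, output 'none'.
Answer: 4

Derivation:
Step 0: SEND seq=2000 -> fresh
Step 1: SEND seq=1000 -> fresh
Step 2: DROP seq=2034 -> fresh
Step 3: SEND seq=2125 -> fresh
Step 4: SEND seq=2034 -> retransmit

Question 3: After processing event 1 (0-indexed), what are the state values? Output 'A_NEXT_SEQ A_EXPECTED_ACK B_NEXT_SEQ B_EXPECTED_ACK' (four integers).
After event 0: A_seq=1000 A_ack=2034 B_seq=2034 B_ack=1000
After event 1: A_seq=1018 A_ack=2034 B_seq=2034 B_ack=1018

1018 2034 2034 1018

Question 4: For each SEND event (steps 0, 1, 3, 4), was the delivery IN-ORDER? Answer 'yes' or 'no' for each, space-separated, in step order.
Answer: yes yes no yes

Derivation:
Step 0: SEND seq=2000 -> in-order
Step 1: SEND seq=1000 -> in-order
Step 3: SEND seq=2125 -> out-of-order
Step 4: SEND seq=2034 -> in-order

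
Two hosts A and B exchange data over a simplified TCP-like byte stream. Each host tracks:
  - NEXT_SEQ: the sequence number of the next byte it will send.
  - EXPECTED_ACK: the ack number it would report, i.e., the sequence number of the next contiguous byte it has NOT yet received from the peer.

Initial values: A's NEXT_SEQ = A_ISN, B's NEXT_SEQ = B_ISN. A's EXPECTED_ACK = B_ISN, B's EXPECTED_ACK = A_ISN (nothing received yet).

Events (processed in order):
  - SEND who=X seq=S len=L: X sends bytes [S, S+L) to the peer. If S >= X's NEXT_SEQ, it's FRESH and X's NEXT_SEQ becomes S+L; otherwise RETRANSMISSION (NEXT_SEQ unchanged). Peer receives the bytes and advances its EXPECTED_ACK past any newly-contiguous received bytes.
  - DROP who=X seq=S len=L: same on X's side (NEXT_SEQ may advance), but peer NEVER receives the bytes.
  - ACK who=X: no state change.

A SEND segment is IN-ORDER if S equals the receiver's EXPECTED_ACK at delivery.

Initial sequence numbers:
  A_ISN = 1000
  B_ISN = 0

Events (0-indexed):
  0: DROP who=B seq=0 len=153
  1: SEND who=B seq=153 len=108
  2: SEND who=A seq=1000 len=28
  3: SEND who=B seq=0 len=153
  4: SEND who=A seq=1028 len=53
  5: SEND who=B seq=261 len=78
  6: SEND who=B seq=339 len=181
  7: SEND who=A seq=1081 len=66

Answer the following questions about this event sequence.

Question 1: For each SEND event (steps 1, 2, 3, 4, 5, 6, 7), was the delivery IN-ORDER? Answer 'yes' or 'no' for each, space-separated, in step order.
Answer: no yes yes yes yes yes yes

Derivation:
Step 1: SEND seq=153 -> out-of-order
Step 2: SEND seq=1000 -> in-order
Step 3: SEND seq=0 -> in-order
Step 4: SEND seq=1028 -> in-order
Step 5: SEND seq=261 -> in-order
Step 6: SEND seq=339 -> in-order
Step 7: SEND seq=1081 -> in-order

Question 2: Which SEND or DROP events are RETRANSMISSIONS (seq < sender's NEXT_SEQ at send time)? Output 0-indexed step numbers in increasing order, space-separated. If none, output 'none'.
Step 0: DROP seq=0 -> fresh
Step 1: SEND seq=153 -> fresh
Step 2: SEND seq=1000 -> fresh
Step 3: SEND seq=0 -> retransmit
Step 4: SEND seq=1028 -> fresh
Step 5: SEND seq=261 -> fresh
Step 6: SEND seq=339 -> fresh
Step 7: SEND seq=1081 -> fresh

Answer: 3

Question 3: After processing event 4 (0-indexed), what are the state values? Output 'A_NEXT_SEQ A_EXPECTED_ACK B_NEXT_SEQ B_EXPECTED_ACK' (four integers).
After event 0: A_seq=1000 A_ack=0 B_seq=153 B_ack=1000
After event 1: A_seq=1000 A_ack=0 B_seq=261 B_ack=1000
After event 2: A_seq=1028 A_ack=0 B_seq=261 B_ack=1028
After event 3: A_seq=1028 A_ack=261 B_seq=261 B_ack=1028
After event 4: A_seq=1081 A_ack=261 B_seq=261 B_ack=1081

1081 261 261 1081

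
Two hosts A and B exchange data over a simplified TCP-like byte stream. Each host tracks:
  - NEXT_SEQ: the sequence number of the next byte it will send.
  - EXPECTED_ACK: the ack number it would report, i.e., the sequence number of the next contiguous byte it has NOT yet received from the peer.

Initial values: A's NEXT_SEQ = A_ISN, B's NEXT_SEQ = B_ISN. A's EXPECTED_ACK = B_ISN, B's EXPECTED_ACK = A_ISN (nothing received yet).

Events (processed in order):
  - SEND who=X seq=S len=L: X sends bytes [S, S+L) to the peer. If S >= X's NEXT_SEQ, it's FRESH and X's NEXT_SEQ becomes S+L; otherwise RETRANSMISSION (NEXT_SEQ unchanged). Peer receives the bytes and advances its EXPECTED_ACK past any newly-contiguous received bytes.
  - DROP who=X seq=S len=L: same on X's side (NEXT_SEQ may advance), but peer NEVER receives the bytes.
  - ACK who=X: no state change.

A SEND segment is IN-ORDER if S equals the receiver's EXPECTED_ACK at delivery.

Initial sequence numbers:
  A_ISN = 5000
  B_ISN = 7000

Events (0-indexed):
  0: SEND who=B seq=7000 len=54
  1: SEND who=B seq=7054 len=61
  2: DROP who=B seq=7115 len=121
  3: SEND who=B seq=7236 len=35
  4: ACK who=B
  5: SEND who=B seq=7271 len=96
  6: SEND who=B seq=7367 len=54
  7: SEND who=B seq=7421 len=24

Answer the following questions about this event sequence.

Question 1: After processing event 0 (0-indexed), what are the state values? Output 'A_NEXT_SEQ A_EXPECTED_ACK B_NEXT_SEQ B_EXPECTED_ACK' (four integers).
After event 0: A_seq=5000 A_ack=7054 B_seq=7054 B_ack=5000

5000 7054 7054 5000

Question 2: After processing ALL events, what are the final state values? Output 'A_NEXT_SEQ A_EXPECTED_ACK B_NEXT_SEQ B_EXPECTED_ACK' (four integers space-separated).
Answer: 5000 7115 7445 5000

Derivation:
After event 0: A_seq=5000 A_ack=7054 B_seq=7054 B_ack=5000
After event 1: A_seq=5000 A_ack=7115 B_seq=7115 B_ack=5000
After event 2: A_seq=5000 A_ack=7115 B_seq=7236 B_ack=5000
After event 3: A_seq=5000 A_ack=7115 B_seq=7271 B_ack=5000
After event 4: A_seq=5000 A_ack=7115 B_seq=7271 B_ack=5000
After event 5: A_seq=5000 A_ack=7115 B_seq=7367 B_ack=5000
After event 6: A_seq=5000 A_ack=7115 B_seq=7421 B_ack=5000
After event 7: A_seq=5000 A_ack=7115 B_seq=7445 B_ack=5000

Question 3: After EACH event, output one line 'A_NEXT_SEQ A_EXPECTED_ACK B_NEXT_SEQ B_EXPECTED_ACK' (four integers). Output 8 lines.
5000 7054 7054 5000
5000 7115 7115 5000
5000 7115 7236 5000
5000 7115 7271 5000
5000 7115 7271 5000
5000 7115 7367 5000
5000 7115 7421 5000
5000 7115 7445 5000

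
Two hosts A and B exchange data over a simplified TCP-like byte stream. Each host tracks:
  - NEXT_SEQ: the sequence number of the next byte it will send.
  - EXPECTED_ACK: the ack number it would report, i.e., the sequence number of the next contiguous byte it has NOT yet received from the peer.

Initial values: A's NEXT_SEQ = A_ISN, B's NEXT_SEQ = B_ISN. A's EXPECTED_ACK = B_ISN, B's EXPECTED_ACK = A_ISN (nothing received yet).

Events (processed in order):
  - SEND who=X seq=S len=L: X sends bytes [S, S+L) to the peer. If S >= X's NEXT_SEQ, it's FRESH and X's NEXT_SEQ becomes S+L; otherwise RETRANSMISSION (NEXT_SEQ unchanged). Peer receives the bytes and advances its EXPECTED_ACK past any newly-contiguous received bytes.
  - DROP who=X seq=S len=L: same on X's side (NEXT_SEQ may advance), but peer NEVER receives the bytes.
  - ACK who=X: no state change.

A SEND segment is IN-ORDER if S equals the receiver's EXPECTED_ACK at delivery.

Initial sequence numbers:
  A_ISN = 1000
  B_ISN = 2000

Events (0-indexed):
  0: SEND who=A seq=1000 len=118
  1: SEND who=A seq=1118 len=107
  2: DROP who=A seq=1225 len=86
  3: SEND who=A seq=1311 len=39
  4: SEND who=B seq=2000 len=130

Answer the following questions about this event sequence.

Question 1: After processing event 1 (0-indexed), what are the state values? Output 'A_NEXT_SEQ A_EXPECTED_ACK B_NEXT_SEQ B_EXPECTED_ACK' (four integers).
After event 0: A_seq=1118 A_ack=2000 B_seq=2000 B_ack=1118
After event 1: A_seq=1225 A_ack=2000 B_seq=2000 B_ack=1225

1225 2000 2000 1225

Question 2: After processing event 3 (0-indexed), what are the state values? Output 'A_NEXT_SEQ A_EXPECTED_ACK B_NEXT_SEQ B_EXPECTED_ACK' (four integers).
After event 0: A_seq=1118 A_ack=2000 B_seq=2000 B_ack=1118
After event 1: A_seq=1225 A_ack=2000 B_seq=2000 B_ack=1225
After event 2: A_seq=1311 A_ack=2000 B_seq=2000 B_ack=1225
After event 3: A_seq=1350 A_ack=2000 B_seq=2000 B_ack=1225

1350 2000 2000 1225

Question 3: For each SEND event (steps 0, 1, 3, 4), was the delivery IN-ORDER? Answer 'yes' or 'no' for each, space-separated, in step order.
Answer: yes yes no yes

Derivation:
Step 0: SEND seq=1000 -> in-order
Step 1: SEND seq=1118 -> in-order
Step 3: SEND seq=1311 -> out-of-order
Step 4: SEND seq=2000 -> in-order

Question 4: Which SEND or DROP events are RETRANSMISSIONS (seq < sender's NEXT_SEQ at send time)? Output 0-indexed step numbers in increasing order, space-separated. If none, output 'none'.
Step 0: SEND seq=1000 -> fresh
Step 1: SEND seq=1118 -> fresh
Step 2: DROP seq=1225 -> fresh
Step 3: SEND seq=1311 -> fresh
Step 4: SEND seq=2000 -> fresh

Answer: none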